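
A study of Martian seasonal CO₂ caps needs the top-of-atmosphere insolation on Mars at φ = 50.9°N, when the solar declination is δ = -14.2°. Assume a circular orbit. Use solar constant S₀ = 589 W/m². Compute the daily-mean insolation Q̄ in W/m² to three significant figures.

Q̄ ≈ 64.2 W/m²

cos H₀ = −tan(+50.9°) tan(-14.200°) = 0.3114, H₀ = 1.2542 rad.
Bracket: H₀ sin φ sin δ + cos φ cos δ sin H₀ = 1.2542×0.77605×-0.24531 + 0.63068×0.96945×0.95029 = -0.238766 + 0.581019 = 0.342253.
Q̄ = (S₀/π) × [bracket] = (589/π) × 0.342253 = 64.17 W/m².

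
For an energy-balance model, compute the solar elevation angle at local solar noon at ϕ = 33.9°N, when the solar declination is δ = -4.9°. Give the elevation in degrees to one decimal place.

At local noon the hour angle is zero, so the zenith angle equals |ϕ − δ| = |+33.9° − (-4.900°)| = 38.800°.
Elevation = 90° − 38.800° = 51.2°.

51.2°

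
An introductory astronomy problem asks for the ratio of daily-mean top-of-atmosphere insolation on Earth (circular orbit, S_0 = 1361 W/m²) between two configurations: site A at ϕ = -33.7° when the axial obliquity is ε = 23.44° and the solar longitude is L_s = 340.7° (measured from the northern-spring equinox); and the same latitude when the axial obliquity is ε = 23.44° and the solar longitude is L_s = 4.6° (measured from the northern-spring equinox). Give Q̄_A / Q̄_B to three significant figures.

Q̄_A / Q̄_B ≈ 1.17

— Configuration A (ϕ=-33.7°):
Solar declination: sin δ = sin ε · sin L_s = sin 23.44° × sin 340.7° = -0.13147, so δ = -7.555°.
cos h₀ = −tan(-33.7°) tan(-7.555°) = -0.0885, h₀ = 1.6594 rad.
Bracket: h₀ sin ϕ sin δ + cos ϕ cos δ sin h₀ = 1.6594×-0.55484×-0.13147 + 0.83195×0.99132×0.99608 = 0.121045 + 0.821496 = 0.942541.
Q̄ = (S_0/π) × [bracket] = (1361/π) × 0.942541 = 408.33 W/m².
— Configuration B (ϕ=-33.7°):
Solar declination: sin δ = sin ε · sin L_s = sin 23.44° × sin 4.6° = 0.03190, so δ = +1.828°.
cos h₀ = −tan(-33.7°) tan(+1.828°) = 0.0213, h₀ = 1.5495 rad.
Bracket: h₀ sin ϕ sin δ + cos ϕ cos δ sin h₀ = 1.5495×-0.55484×0.03190 + 0.83195×0.99949×0.99977 = -0.027425 + 0.831334 = 0.803909.
Q̄ = (S_0/π) × [bracket] = (1361/π) × 0.803909 = 348.27 W/m².
Ratio Q̄_A / Q̄_B = 408.33 / 348.27 = 1.172.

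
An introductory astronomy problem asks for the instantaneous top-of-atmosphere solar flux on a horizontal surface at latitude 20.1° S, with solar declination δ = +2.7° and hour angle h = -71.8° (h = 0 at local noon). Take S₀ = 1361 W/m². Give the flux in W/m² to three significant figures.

cos θ_z = sin φ sin δ + cos φ cos δ cos h = -0.016189 + 0.292986 = 0.276797.
Flux = S₀ · cos θ_z = 1361 × 0.276797 = 376.7 W/m².

377 W/m²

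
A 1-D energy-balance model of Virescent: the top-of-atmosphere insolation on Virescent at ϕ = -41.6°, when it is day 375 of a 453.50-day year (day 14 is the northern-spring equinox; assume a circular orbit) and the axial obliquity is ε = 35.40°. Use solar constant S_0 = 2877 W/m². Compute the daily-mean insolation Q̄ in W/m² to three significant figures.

Q̄ ≈ 1.20e+03 W/m²

Solar longitude: L_s = 360° × (375 − 14)/453.50 = 286.571°.
sin δ = sin 35.40° × sin 286.571° = -0.55522, so δ = -33.726°.
cos h₀ = −tan(-41.6°) tan(-33.726°) = -0.5927, h₀ = 2.2052 rad.
Bracket: h₀ sin ϕ sin δ + cos ϕ cos δ sin h₀ = 2.2052×-0.66393×-0.55522 + 0.74780×0.83170×0.80542 = 0.812897 + 0.500927 = 1.313824.
Q̄ = (S_0/π) × [bracket] = (2877/π) × 1.313824 = 1203 W/m².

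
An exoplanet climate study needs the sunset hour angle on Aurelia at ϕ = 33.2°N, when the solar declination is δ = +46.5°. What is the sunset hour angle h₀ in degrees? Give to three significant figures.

h₀ = 134°

cos h₀ = −tan ϕ · tan δ = −tan(+33.2°) × tan(+46.500°) = -0.6896, so h₀ = 2.3317 rad = 133.60°.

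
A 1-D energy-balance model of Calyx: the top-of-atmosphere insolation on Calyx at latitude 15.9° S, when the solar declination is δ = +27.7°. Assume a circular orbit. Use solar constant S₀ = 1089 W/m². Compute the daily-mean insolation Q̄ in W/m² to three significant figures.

Q̄ ≈ 229 W/m²

cos H₀ = −tan(-15.9°) tan(+27.700°) = 0.1496, H₀ = 1.4207 rad.
Bracket: H₀ sin φ sin δ + cos φ cos δ sin H₀ = 1.4207×-0.27396×0.46484 + 0.96174×0.88539×0.98875 = -0.180923 + 0.841935 = 0.661012.
Q̄ = (S₀/π) × [bracket] = (1089/π) × 0.661012 = 229.1 W/m².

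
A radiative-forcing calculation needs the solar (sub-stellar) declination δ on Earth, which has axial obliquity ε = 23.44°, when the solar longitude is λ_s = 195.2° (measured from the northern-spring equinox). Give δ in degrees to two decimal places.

δ = -5.99°

sin δ = sin ε · sin λ_s = sin 23.44° × sin 195.2° = -0.104296.
δ = arcsin(-0.104296) = -5.99°.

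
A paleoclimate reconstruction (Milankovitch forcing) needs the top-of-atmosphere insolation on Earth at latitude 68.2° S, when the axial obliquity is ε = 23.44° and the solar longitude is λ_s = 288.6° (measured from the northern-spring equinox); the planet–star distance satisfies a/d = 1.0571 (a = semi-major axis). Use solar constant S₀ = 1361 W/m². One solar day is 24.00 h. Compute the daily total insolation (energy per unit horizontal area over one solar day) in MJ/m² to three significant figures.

46.0 MJ/m²

Solar declination: sin δ = sin ε · sin λ_s = sin 23.44° × sin 288.6° = -0.37701, so δ = -22.149°.
cos H₀ = −tan(-68.2°) tan(-22.149°) = -1.0177 ≤ −1 ⇒ polar day, H₀ = π.
Bracket: H₀ sin φ sin δ + cos φ cos δ sin H₀ = 3.1416×-0.92849×-0.37701 + 0.37137×0.92621×0.00000 = 1.099717 + 0.000000 = 1.099717.
Inverse-square distance factor (a/d)² = 1.0571² = 1.117460.
Q̄ = (S₀/π) × 1.117460 × [bracket] = (1361/π) × 1.117460 × 1.099717 = 532.38 W/m².
Daily total = Q̄ × 24.00 h × 3600 s/h = 532.38 × 24.00 × 3600 / 10⁶ = 46.00 MJ/m².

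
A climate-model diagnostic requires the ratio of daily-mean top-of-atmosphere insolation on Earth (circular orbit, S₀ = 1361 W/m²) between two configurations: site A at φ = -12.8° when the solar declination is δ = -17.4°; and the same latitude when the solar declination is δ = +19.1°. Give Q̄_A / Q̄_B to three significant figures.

Q̄_A / Q̄_B ≈ 1.28

— Configuration A (φ=-12.8°):
cos H₀ = −tan(-12.8°) tan(-17.400°) = -0.0712, H₀ = 1.6421 rad.
Bracket: H₀ sin φ sin δ + cos φ cos δ sin H₀ = 1.6421×-0.22155×-0.29904 + 0.97515×0.95424×0.99746 = 0.108793 + 0.928164 = 1.036957.
Q̄ = (S₀/π) × [bracket] = (1361/π) × 1.036957 = 449.23 W/m².
— Configuration B (φ=-12.8°):
cos H₀ = −tan(-12.8°) tan(+19.100°) = 0.0787, H₀ = 1.4920 rad.
Bracket: H₀ sin φ sin δ + cos φ cos δ sin H₀ = 1.4920×-0.22155×0.32722 + 0.97515×0.94495×0.99690 = -0.108163 + 0.918611 = 0.810448.
Q̄ = (S₀/π) × [bracket] = (1361/π) × 0.810448 = 351.10 W/m².
Ratio Q̄_A / Q̄_B = 449.23 / 351.10 = 1.279.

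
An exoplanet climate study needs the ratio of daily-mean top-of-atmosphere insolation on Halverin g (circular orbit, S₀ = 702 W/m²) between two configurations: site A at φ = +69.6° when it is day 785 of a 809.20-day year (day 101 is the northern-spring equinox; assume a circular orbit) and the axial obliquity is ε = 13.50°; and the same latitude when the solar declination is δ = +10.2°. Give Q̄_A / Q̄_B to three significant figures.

Q̄_A / Q̄_B ≈ 0.166

— Configuration A (φ=+69.6°):
Solar longitude: λ_s = 360° × (785 − 101)/809.20 = 304.301°.
sin δ = sin 13.50° × sin 304.301° = -0.19285, so δ = -11.119°.
cos H₀ = −tan(+69.6°) tan(-11.119°) = 0.5285, H₀ = 1.0140 rad.
Bracket: H₀ sin φ sin δ + cos φ cos δ sin H₀ = 1.0140×0.93728×-0.19285 + 0.34857×0.98123×0.84895 = -0.183285 + 0.290364 = 0.107079.
Q̄ = (S₀/π) × [bracket] = (702/π) × 0.107079 = 23.927 W/m².
— Configuration B (φ=+69.6°):
cos H₀ = −tan(+69.6°) tan(+10.200°) = -0.4838, H₀ = 2.0758 rad.
Bracket: H₀ sin φ sin δ + cos φ cos δ sin H₀ = 2.0758×0.93728×0.17708 + 0.34857×0.98420×0.87517 = 0.344528 + 0.300238 = 0.644766.
Q̄ = (S₀/π) × [bracket] = (702/π) × 0.644766 = 144.08 W/m².
Ratio Q̄_A / Q̄_B = 23.927 / 144.08 = 0.1661.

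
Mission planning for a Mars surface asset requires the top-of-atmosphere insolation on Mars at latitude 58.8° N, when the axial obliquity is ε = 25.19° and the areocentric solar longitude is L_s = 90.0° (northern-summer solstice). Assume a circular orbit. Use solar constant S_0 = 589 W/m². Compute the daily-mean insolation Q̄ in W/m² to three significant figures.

Q̄ ≈ 223 W/m²

sin δ = sin 25.19° × sin 90.0° = 0.42562, so δ = +25.190°.
cos h₀ = −tan(+58.8°) tan(+25.190°) = -0.7766, h₀ = 2.4601 rad.
Bracket: h₀ sin ϕ sin δ + cos ϕ cos δ sin h₀ = 2.4601×0.85536×0.42562 + 0.51803×0.90490×0.62994 = 0.895620 + 0.295294 = 1.190914.
Q̄ = (S_0/π) × [bracket] = (589/π) × 1.190914 = 223.3 W/m².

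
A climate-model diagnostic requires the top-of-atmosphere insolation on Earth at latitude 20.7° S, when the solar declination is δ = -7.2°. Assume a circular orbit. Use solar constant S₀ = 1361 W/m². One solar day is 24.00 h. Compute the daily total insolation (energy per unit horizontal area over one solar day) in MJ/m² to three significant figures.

37.4 MJ/m²

cos H₀ = −tan(-20.7°) tan(-7.200°) = -0.0477, H₀ = 1.6186 rad.
Bracket: H₀ sin φ sin δ + cos φ cos δ sin H₀ = 1.6186×-0.35347×-0.12533 + 0.93544×0.99211×0.99886 = 0.071705 + 0.927001 = 0.998706.
Q̄ = (S₀/π) × [bracket] = (1361/π) × 0.998706 = 432.66 W/m².
Daily total = Q̄ × 24.00 h × 3600 s/h = 432.66 × 24.00 × 3600 / 10⁶ = 37.38 MJ/m².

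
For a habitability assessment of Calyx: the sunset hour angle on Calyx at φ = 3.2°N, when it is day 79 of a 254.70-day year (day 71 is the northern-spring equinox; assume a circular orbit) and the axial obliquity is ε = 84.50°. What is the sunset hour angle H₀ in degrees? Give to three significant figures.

Solar longitude: λ_s = 360° × (79 − 71)/254.70 = 11.307°.
sin δ = sin 84.50° × sin 11.307° = 0.19517, so δ = +11.255°.
cos H₀ = −tan φ · tan δ = −tan(+3.2°) × tan(+11.255°) = -0.0111, so H₀ = 1.5819 rad = 90.64°.

H₀ = 90.6°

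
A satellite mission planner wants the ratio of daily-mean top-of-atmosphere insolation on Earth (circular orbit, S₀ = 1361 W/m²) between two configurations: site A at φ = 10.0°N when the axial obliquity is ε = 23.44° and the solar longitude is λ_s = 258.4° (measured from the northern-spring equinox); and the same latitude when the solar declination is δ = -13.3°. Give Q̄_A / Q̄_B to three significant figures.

Q̄_A / Q̄_B ≈ 0.896

— Configuration A (φ=+10.0°):
Solar declination: sin δ = sin ε · sin λ_s = sin 23.44° × sin 258.4° = -0.38966, so δ = -22.934°.
cos H₀ = −tan(+10.0°) tan(-22.934°) = 0.0746, H₀ = 1.4961 rad.
Bracket: H₀ sin φ sin δ + cos φ cos δ sin H₀ = 1.4961×0.17365×-0.38966 + 0.98481×0.92096×0.99721 = -0.101233 + 0.904440 = 0.803207.
Q̄ = (S₀/π) × [bracket] = (1361/π) × 0.803207 = 347.97 W/m².
— Configuration B (φ=+10.0°):
cos H₀ = −tan(+10.0°) tan(-13.300°) = 0.0417, H₀ = 1.5291 rad.
Bracket: H₀ sin φ sin δ + cos φ cos δ sin H₀ = 1.5291×0.17365×-0.23005 + 0.98481×0.97318×0.99913 = -0.061085 + 0.957564 = 0.896479.
Q̄ = (S₀/π) × [bracket] = (1361/π) × 0.896479 = 388.37 W/m².
Ratio Q̄_A / Q̄_B = 347.97 / 388.37 = 0.8960.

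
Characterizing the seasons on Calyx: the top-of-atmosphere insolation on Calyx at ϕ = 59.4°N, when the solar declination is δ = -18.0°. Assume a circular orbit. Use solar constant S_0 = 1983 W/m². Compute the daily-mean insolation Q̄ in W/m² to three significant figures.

Q̄ ≈ 89.3 W/m²

cos h₀ = −tan(+59.4°) tan(-18.000°) = 0.5494, h₀ = 0.9891 rad.
Bracket: h₀ sin ϕ sin δ + cos ϕ cos δ sin h₀ = 0.9891×0.86074×-0.30902 + 0.50904×0.95106×0.83555 = -0.263087 + 0.404513 = 0.141426.
Q̄ = (S_0/π) × [bracket] = (1983/π) × 0.141426 = 89.27 W/m².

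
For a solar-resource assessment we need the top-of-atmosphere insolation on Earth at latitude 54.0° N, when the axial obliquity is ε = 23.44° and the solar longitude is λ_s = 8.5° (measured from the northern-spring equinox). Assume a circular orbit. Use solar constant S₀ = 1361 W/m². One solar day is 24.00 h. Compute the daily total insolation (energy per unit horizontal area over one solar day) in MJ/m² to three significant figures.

Solar declination: sin δ = sin ε · sin λ_s = sin 23.44° × sin 8.5° = 0.05880, so δ = +3.371°.
cos H₀ = −tan(+54.0°) tan(+3.371°) = -0.0811, H₀ = 1.6520 rad.
Bracket: H₀ sin φ sin δ + cos φ cos δ sin H₀ = 1.6520×0.80902×0.05880 + 0.58779×0.99827×0.99671 = 0.078586 + 0.584843 = 0.663429.
Q̄ = (S₀/π) × [bracket] = (1361/π) × 0.663429 = 287.41 W/m².
Daily total = Q̄ × 24.00 h × 3600 s/h = 287.41 × 24.00 × 3600 / 10⁶ = 24.83 MJ/m².

24.8 MJ/m²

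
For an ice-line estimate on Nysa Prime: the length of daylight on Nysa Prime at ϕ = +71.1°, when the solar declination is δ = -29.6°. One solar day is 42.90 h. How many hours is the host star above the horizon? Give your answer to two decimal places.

cos h₀ = −tan ϕ · tan δ = 1.6592 ≥ 1, so the host star never rises (polar night) and h₀ = 0.
Daylight = 2h₀/(2π) × 42.90 h = (0.0000/π) × 42.90 = 0.00 h.

0.00 h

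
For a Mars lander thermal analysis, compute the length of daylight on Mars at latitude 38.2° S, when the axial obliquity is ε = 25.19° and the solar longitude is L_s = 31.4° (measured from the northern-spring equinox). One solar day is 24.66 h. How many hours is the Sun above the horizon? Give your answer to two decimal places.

10.92 h

Solar declination: sin δ = sin ε · sin L_s = sin 25.19° × sin 31.4° = 0.22175, so δ = +12.812°.
cos h₀ = −tan ϕ · tan δ = −tan(-38.2°) × tan(+12.812°) = 0.1790, so h₀ = 1.3909 rad = 79.69°.
Daylight = 2h₀/(2π) × 24.66 h = (1.3909/π) × 24.66 = 10.92 h.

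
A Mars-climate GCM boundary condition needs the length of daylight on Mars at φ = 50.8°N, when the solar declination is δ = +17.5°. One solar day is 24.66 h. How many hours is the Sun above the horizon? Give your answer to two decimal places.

15.45 h

cos H₀ = −tan φ · tan δ = −tan(+50.8°) × tan(+17.500°) = -0.3866, so H₀ = 1.9677 rad = 112.74°.
Daylight = 2H₀/(2π) × 24.66 h = (1.9677/π) × 24.66 = 15.45 h.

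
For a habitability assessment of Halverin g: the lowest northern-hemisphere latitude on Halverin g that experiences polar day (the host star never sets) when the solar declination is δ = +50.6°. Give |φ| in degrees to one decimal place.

Polar day requires cos H₀ = −tan φ tan δ ≤ −1, i.e. tan φ tan δ ≥ 1.
The boundary is |tan φ| · |tan δ| = 1, so |φ| = 90° − |δ| = 90° − 50.6° = 39.4° in the northern hemisphere.

|φ| = 39.4°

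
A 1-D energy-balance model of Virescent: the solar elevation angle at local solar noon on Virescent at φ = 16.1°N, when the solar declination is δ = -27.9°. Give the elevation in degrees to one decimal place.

At local noon the hour angle is zero, so the zenith angle equals |φ − δ| = |+16.1° − (-27.900°)| = 44.000°.
Elevation = 90° − 44.000° = 46.0°.

46.0°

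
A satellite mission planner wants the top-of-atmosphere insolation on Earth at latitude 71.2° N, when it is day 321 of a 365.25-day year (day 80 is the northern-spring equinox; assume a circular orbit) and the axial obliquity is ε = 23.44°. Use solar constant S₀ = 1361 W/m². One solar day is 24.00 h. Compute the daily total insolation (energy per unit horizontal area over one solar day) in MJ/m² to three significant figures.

Solar longitude: λ_s = 360° × (321 − 80)/365.25 = 237.536°.
sin δ = sin 23.44° × sin 237.536° = -0.33563, so δ = -19.611°.
cos H₀ = −tan(+71.2°) tan(-19.611°) = 1.0466 ≥ 1 ⇒ polar night, H₀ = 0 and Q̄ = 0.
Daily total = Q̄ × 24.00 h × 3600 s/h = 0.00 MJ/m².

0.00 MJ/m²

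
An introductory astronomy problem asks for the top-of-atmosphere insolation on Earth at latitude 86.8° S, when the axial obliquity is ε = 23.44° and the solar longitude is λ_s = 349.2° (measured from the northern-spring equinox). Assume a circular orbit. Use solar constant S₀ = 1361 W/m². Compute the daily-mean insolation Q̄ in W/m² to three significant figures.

Solar declination: sin δ = sin ε · sin λ_s = sin 23.44° × sin 349.2° = -0.07454, so δ = -4.275°.
cos H₀ = −tan(-86.8°) tan(-4.275°) = -1.3369 ≤ −1 ⇒ polar day, H₀ = π.
Bracket: H₀ sin φ sin δ + cos φ cos δ sin H₀ = 3.1416×-0.99844×-0.07454 + 0.05582×0.99722×0.00000 = 0.233810 + 0.000000 = 0.233810.
Q̄ = (S₀/π) × [bracket] = (1361/π) × 0.233810 = 101.3 W/m².

Q̄ ≈ 101 W/m²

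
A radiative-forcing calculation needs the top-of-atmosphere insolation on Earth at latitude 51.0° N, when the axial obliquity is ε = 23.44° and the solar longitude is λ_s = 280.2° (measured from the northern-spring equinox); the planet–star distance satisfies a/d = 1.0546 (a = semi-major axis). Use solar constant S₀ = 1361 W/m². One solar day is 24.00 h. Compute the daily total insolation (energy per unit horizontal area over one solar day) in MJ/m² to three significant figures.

7.62 MJ/m²

Solar declination: sin δ = sin ε · sin λ_s = sin 23.44° × sin 280.2° = -0.39150, so δ = -23.048°.
cos H₀ = −tan(+51.0°) tan(-23.048°) = 0.5254, H₀ = 1.0176 rad.
Bracket: H₀ sin φ sin δ + cos φ cos δ sin H₀ = 1.0176×0.77715×-0.39150 + 0.62932×0.92018×0.85085 = -0.309609 + 0.492717 = 0.183108.
Inverse-square distance factor (a/d)² = 1.0546² = 1.112181.
Q̄ = (S₀/π) × 1.112181 × [bracket] = (1361/π) × 1.112181 × 0.183108 = 88.225 W/m².
Daily total = Q̄ × 24.00 h × 3600 s/h = 88.225 × 24.00 × 3600 / 10⁶ = 7.623 MJ/m².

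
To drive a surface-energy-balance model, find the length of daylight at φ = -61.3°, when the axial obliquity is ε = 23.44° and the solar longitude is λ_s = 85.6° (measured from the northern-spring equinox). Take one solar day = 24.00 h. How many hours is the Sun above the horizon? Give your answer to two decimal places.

Solar declination: sin δ = sin ε · sin λ_s = sin 23.44° × sin 85.6° = 0.39662, so δ = +23.367°.
cos H₀ = −tan φ · tan δ = −tan(-61.3°) × tan(+23.367°) = 0.7892, so H₀ = 0.6614 rad = 37.89°.
Daylight = 2H₀/(2π) × 24.00 h = (0.6614/π) × 24.00 = 5.05 h.

5.05 h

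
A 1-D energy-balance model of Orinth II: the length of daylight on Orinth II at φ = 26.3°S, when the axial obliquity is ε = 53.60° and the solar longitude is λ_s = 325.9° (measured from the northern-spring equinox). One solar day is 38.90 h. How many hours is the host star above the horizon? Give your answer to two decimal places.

22.58 h

Solar declination: sin δ = sin ε · sin λ_s = sin 53.60° × sin 325.9° = -0.45125, so δ = -26.824°.
cos H₀ = −tan φ · tan δ = −tan(-26.3°) × tan(-26.824°) = -0.2499, so H₀ = 1.8234 rad = 104.47°.
Daylight = 2H₀/(2π) × 38.90 h = (1.8234/π) × 38.90 = 22.58 h.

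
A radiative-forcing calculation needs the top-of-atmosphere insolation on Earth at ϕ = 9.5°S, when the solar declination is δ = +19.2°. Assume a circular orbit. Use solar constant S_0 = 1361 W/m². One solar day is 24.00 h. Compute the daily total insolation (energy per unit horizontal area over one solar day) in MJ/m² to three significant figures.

31.7 MJ/m²

cos h₀ = −tan(-9.5°) tan(+19.200°) = 0.0583, h₀ = 1.5125 rad.
Bracket: h₀ sin ϕ sin δ + cos ϕ cos δ sin h₀ = 1.5125×-0.16505×0.32887 + 0.98629×0.94438×0.99830 = -0.082098 + 0.929849 = 0.847751.
Q̄ = (S_0/π) × [bracket] = (1361/π) × 0.847751 = 367.26 W/m².
Daily total = Q̄ × 24.00 h × 3600 s/h = 367.26 × 24.00 × 3600 / 10⁶ = 31.73 MJ/m².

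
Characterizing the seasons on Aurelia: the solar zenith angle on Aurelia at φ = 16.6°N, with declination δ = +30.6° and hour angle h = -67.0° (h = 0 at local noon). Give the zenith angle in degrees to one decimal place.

θ_z = 62.1°

cos θ_z = sin φ sin δ + cos φ cos δ cos h = 0.145427 + 0.322302 = 0.467729.
θ_z = arccos(0.467729) = 62.1°.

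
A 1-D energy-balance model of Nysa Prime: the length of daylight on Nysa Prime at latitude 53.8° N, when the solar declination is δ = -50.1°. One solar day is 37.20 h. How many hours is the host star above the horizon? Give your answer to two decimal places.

cos H₀ = −tan φ · tan δ = 1.6341 ≥ 1, so the host star never rises (polar night) and H₀ = 0.
Daylight = 2H₀/(2π) × 37.20 h = (0.0000/π) × 37.20 = 0.00 h.

0.00 h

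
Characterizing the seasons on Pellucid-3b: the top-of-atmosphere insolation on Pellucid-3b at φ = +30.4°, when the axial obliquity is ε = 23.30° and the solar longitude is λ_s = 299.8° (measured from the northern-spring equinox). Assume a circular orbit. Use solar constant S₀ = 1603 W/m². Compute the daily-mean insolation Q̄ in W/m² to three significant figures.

Q̄ ≈ 284 W/m²

Solar declination: sin δ = sin ε · sin λ_s = sin 23.30° × sin 299.8° = -0.34324, so δ = -20.074°.
cos H₀ = −tan(+30.4°) tan(-20.074°) = 0.2144, H₀ = 1.3547 rad.
Bracket: H₀ sin φ sin δ + cos φ cos δ sin H₀ = 1.3547×0.50603×-0.34324 + 0.86251×0.93925×0.97675 = -0.235297 + 0.791277 = 0.555980.
Q̄ = (S₀/π) × [bracket] = (1603/π) × 0.555980 = 283.7 W/m².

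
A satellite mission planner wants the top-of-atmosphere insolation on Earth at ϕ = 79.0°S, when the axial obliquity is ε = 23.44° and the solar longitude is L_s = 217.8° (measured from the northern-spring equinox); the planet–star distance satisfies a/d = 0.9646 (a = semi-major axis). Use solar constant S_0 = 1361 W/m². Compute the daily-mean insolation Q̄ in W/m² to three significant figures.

Q̄ ≈ 303 W/m²

Solar declination: sin δ = sin ε · sin L_s = sin 23.44° × sin 217.8° = -0.24381, so δ = -14.111°.
cos h₀ = −tan(-79.0°) tan(-14.111°) = -1.2933 ≤ −1 ⇒ polar day, h₀ = π.
Bracket: h₀ sin ϕ sin δ + cos ϕ cos δ sin h₀ = 3.1416×-0.98163×-0.24381 + 0.19081×0.96982×0.00000 = 0.751883 + 0.000000 = 0.751883.
Inverse-square distance factor (a/d)² = 0.9646² = 0.930453.
Q̄ = (S_0/π) × 0.930453 × [bracket] = (1361/π) × 0.930453 × 0.751883 = 303.1 W/m².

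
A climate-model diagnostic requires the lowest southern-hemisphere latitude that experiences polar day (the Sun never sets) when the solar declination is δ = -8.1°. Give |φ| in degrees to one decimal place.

|φ| = 81.9°

Polar day requires cos H₀ = −tan φ tan δ ≤ −1, i.e. tan φ tan δ ≥ 1.
The boundary is |tan φ| · |tan δ| = 1, so |φ| = 90° − |δ| = 90° − 8.1° = 81.9° in the southern hemisphere.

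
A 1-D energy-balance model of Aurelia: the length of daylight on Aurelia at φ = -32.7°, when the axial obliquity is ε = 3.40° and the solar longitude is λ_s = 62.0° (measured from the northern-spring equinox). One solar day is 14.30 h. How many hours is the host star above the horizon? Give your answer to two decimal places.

7.00 h

Solar declination: sin δ = sin ε · sin λ_s = sin 3.40° × sin 62.0° = 0.05236, so δ = +3.002°.
cos H₀ = −tan φ · tan δ = −tan(-32.7°) × tan(+3.002°) = 0.0337, so H₀ = 1.5371 rad = 88.07°.
Daylight = 2H₀/(2π) × 14.30 h = (1.5371/π) × 14.30 = 7.00 h.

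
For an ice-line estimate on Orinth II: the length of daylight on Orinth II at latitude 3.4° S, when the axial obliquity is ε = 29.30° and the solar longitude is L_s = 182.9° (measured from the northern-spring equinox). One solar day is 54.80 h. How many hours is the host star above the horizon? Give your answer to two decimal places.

Solar declination: sin δ = sin ε · sin L_s = sin 29.30° × sin 182.9° = -0.02476, so δ = -1.419°.
cos h₀ = −tan ϕ · tan δ = −tan(-3.4°) × tan(-1.419°) = -0.0015, so h₀ = 1.5723 rad = 90.08°.
Daylight = 2h₀/(2π) × 54.80 h = (1.5723/π) × 54.80 = 27.43 h.

27.43 h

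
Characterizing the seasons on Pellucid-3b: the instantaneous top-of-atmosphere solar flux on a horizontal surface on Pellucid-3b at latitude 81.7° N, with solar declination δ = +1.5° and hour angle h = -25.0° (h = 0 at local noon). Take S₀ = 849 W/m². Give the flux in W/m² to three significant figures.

133 W/m²

cos θ_z = sin φ sin δ + cos φ cos δ cos h = 0.025903 + 0.130786 = 0.156689.
Flux = S₀ · cos θ_z = 849 × 0.156689 = 133.0 W/m².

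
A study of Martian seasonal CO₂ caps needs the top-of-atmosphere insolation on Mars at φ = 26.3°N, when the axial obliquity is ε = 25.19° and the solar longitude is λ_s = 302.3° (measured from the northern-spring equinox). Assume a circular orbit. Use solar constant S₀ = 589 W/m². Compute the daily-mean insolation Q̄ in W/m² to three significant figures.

Q̄ ≈ 113 W/m²

Solar declination: sin δ = sin ε · sin λ_s = sin 25.19° × sin 302.3° = -0.35976, so δ = -21.086°.
cos H₀ = −tan(+26.3°) tan(-21.086°) = 0.1906, H₀ = 1.3791 rad.
Bracket: H₀ sin φ sin δ + cos φ cos δ sin H₀ = 1.3791×0.44307×-0.35976 + 0.89649×0.93304×0.98167 = -0.219827 + 0.821129 = 0.601302.
Q̄ = (S₀/π) × [bracket] = (589/π) × 0.601302 = 112.7 W/m².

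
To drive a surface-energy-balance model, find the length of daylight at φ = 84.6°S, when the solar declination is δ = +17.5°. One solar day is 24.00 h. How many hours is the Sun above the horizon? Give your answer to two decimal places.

0.00 h

cos H₀ = −tan φ · tan δ = 3.3355 ≥ 1, so the Sun never rises (polar night) and H₀ = 0.
Daylight = 2H₀/(2π) × 24.00 h = (0.0000/π) × 24.00 = 0.00 h.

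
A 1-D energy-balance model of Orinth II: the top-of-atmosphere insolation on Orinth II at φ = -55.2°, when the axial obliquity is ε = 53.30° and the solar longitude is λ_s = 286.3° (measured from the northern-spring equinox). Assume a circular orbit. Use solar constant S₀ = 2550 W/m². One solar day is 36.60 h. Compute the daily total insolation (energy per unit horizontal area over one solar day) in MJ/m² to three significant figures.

Solar declination: sin δ = sin ε · sin λ_s = sin 53.30° × sin 286.3° = -0.76955, so δ = -50.313°.
cos H₀ = −tan(-55.2°) tan(-50.313°) = -1.7339 ≤ −1 ⇒ polar day, H₀ = π.
Bracket: H₀ sin φ sin δ + cos φ cos δ sin H₀ = 3.1416×-0.82115×-0.76955 + 0.57071×0.63859×0.00000 = 1.985227 + 0.000000 = 1.985227.
Q̄ = (S₀/π) × [bracket] = (2550/π) × 1.985227 = 1611.4 W/m².
Daily total = Q̄ × 36.60 h × 3600 s/h = 1611.4 × 36.60 × 3600 / 10⁶ = 212.3 MJ/m².

212 MJ/m²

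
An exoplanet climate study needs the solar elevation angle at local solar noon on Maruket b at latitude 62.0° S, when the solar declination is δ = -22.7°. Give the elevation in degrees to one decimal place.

At local noon the hour angle is zero, so the zenith angle equals |ϕ − δ| = |-62.0° − (-22.700°)| = 39.300°.
Elevation = 90° − 39.300° = 50.7°.

50.7°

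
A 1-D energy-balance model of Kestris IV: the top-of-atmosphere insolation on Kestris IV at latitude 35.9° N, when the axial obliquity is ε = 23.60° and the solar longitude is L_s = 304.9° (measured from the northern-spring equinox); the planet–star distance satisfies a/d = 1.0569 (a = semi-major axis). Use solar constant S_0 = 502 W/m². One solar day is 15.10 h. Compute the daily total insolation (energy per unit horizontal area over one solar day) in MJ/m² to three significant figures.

4.73 MJ/m²

Solar declination: sin δ = sin ε · sin L_s = sin 23.60° × sin 304.9° = -0.32835, so δ = -19.168°.
cos h₀ = −tan(+35.9°) tan(-19.168°) = 0.2516, h₀ = 1.3164 rad.
Bracket: h₀ sin ϕ sin δ + cos ϕ cos δ sin h₀ = 1.3164×0.58637×-0.32835 + 0.81004×0.94456×0.96782 = -0.253453 + 0.740509 = 0.487056.
Inverse-square distance factor (a/d)² = 1.0569² = 1.117038.
Q̄ = (S_0/π) × 1.117038 × [bracket] = (502/π) × 1.117038 × 0.487056 = 86.936 W/m².
Daily total = Q̄ × 15.10 h × 3600 s/h = 86.936 × 15.10 × 3600 / 10⁶ = 4.726 MJ/m².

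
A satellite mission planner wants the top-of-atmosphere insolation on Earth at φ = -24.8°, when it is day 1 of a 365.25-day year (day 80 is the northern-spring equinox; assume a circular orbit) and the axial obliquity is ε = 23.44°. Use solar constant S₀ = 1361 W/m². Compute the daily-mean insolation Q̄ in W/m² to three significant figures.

Q̄ ≈ 480 W/m²

Solar longitude: λ_s = 360° × (1 − 80)/365.25 = -77.864°, i.e. -77.864° + 360° = 282.136°.
sin δ = sin 23.44° × sin 282.136° = -0.38890, so δ = -22.886°.
cos H₀ = −tan(-24.8°) tan(-22.886°) = -0.1951, H₀ = 1.7671 rad.
Bracket: H₀ sin φ sin δ + cos φ cos δ sin H₀ = 1.7671×-0.41945×-0.38890 + 0.90778×0.92128×0.98079 = 0.288257 + 0.820254 = 1.108511.
Q̄ = (S₀/π) × [bracket] = (1361/π) × 1.108511 = 480.2 W/m².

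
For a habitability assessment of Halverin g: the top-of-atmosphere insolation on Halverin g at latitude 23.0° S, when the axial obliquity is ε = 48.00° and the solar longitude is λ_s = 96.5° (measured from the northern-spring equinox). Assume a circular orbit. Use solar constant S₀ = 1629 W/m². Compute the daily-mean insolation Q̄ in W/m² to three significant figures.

Q̄ ≈ 122 W/m²

Solar declination: sin δ = sin ε · sin λ_s = sin 48.00° × sin 96.5° = 0.73837, so δ = +47.593°.
cos H₀ = −tan(-23.0°) tan(+47.593°) = 0.4647, H₀ = 1.0875 rad.
Bracket: H₀ sin φ sin δ + cos φ cos δ sin H₀ = 1.0875×-0.39073×0.73837 + 0.92050×0.67440×0.88545 = -0.313747 + 0.549674 = 0.235927.
Q̄ = (S₀/π) × [bracket] = (1629/π) × 0.235927 = 122.3 W/m².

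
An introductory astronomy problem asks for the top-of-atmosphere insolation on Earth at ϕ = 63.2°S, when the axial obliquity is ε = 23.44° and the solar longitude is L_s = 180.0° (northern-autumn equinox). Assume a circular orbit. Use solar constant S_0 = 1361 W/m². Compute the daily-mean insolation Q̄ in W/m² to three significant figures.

Solar declination: sin δ = sin ε · sin L_s = sin 23.44° × sin 180.0° = 0.00000, so δ = +0.000°.
cos h₀ = −tan(-63.2°) tan(+0.000°) = 0.0000, h₀ = 1.5708 rad.
Bracket: h₀ sin ϕ sin δ + cos ϕ cos δ sin h₀ = 1.5708×-0.89259×0.00000 + 0.45088×1.00000×1.00000 = -0.000000 + 0.450880 = 0.450880.
Q̄ = (S_0/π) × [bracket] = (1361/π) × 0.450880 = 195.3 W/m².

Q̄ ≈ 195 W/m²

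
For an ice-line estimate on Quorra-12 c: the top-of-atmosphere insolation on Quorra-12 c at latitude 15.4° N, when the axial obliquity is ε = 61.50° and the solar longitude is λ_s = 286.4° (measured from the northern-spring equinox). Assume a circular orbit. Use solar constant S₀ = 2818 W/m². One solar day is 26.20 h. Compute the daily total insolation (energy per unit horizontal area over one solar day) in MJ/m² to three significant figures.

18.3 MJ/m²

Solar declination: sin δ = sin ε · sin λ_s = sin 61.50° × sin 286.4° = -0.84306, so δ = -57.465°.
cos H₀ = −tan(+15.4°) tan(-57.465°) = 0.4318, H₀ = 1.1243 rad.
Bracket: H₀ sin φ sin δ + cos φ cos δ sin H₀ = 1.1243×0.26556×-0.84306 + 0.96410×0.53782×0.90198 = -0.251712 + 0.467688 = 0.215976.
Q̄ = (S₀/π) × [bracket] = (2818/π) × 0.215976 = 193.73 W/m².
Daily total = Q̄ × 26.20 h × 3600 s/h = 193.73 × 26.20 × 3600 / 10⁶ = 18.27 MJ/m².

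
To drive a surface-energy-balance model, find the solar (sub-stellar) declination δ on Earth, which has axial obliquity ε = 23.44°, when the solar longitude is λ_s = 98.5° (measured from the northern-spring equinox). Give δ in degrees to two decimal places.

sin δ = sin ε · sin λ_s = sin 23.44° × sin 98.5° = 0.393419.
δ = arcsin(0.393419) = +23.17°.

δ = +23.17°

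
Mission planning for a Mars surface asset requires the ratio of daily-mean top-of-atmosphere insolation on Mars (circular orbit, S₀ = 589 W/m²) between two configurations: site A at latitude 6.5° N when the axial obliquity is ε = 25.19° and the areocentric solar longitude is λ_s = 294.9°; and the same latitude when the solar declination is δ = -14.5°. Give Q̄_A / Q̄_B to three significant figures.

— Configuration A (φ=+6.5°):
sin δ = sin 25.19° × sin 294.9° = -0.38606, so δ = -22.709°.
cos H₀ = −tan(+6.5°) tan(-22.709°) = 0.0477, H₀ = 1.5231 rad.
Bracket: H₀ sin φ sin δ + cos φ cos δ sin H₀ = 1.5231×0.11320×-0.38606 + 0.99357×0.92247×0.99886 = -0.066563 + 0.915494 = 0.848931.
Q̄ = (S₀/π) × [bracket] = (589/π) × 0.848931 = 159.16 W/m².
— Configuration B (φ=+6.5°):
cos H₀ = −tan(+6.5°) tan(-14.500°) = 0.0295, H₀ = 1.5413 rad.
Bracket: H₀ sin φ sin δ + cos φ cos δ sin H₀ = 1.5413×0.11320×-0.25038 + 0.99357×0.96815×0.99957 = -0.043685 + 0.961511 = 0.917826.
Q̄ = (S₀/π) × [bracket] = (589/π) × 0.917826 = 172.08 W/m².
Ratio Q̄_A / Q̄_B = 159.16 / 172.08 = 0.9249.

Q̄_A / Q̄_B ≈ 0.925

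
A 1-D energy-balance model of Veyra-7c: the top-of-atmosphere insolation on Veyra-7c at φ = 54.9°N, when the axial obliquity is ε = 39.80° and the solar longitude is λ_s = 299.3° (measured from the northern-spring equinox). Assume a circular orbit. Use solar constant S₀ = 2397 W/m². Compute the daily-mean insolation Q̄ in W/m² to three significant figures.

Q̄ ≈ 3.03 W/m²

Solar declination: sin δ = sin ε · sin λ_s = sin 39.80° × sin 299.3° = -0.55822, so δ = -33.933°.
cos H₀ = −tan(+54.9°) tan(-33.933°) = 0.9573, H₀ = 0.2933 rad.
Bracket: H₀ sin φ sin δ + cos φ cos δ sin H₀ = 0.2933×0.81815×-0.55822 + 0.57501×0.82969×0.28909 = -0.133952 + 0.137919 = 0.003967.
Q̄ = (S₀/π) × [bracket] = (2397/π) × 0.003967 = 3.027 W/m².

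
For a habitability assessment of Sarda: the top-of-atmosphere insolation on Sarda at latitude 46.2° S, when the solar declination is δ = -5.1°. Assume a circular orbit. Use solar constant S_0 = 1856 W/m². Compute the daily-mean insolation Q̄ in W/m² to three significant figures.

Q̄ ≈ 469 W/m²

cos h₀ = −tan(-46.2°) tan(-5.100°) = -0.0931, h₀ = 1.6640 rad.
Bracket: h₀ sin ϕ sin δ + cos ϕ cos δ sin h₀ = 1.6640×-0.72176×-0.08889 + 0.69214×0.99604×0.99566 = 0.106758 + 0.686407 = 0.793165.
Q̄ = (S_0/π) × [bracket] = (1856/π) × 0.793165 = 468.6 W/m².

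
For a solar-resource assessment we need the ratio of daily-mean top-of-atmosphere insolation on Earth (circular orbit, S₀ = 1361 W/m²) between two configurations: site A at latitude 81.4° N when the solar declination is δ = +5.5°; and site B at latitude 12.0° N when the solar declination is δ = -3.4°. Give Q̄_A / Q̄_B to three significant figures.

— Configuration A (φ=+81.4°):
cos H₀ = −tan(+81.4°) tan(+5.500°) = -0.6367, H₀ = 2.2610 rad.
Bracket: H₀ sin φ sin δ + cos φ cos δ sin H₀ = 2.2610×0.98876×0.09585 + 0.14954×0.99540×0.77113 = 0.214281 + 0.114784 = 0.329065.
Q̄ = (S₀/π) × [bracket] = (1361/π) × 0.329065 = 142.56 W/m².
— Configuration B (φ=+12.0°):
cos H₀ = −tan(+12.0°) tan(-3.400°) = 0.0126, H₀ = 1.5582 rad.
Bracket: H₀ sin φ sin δ + cos φ cos δ sin H₀ = 1.5582×0.20791×-0.05931 + 0.97815×0.99824×0.99992 = -0.019214 + 0.976350 = 0.957136.
Q̄ = (S₀/π) × [bracket] = (1361/π) × 0.957136 = 414.65 W/m².
Ratio Q̄_A / Q̄_B = 142.56 / 414.65 = 0.3438.

Q̄_A / Q̄_B ≈ 0.344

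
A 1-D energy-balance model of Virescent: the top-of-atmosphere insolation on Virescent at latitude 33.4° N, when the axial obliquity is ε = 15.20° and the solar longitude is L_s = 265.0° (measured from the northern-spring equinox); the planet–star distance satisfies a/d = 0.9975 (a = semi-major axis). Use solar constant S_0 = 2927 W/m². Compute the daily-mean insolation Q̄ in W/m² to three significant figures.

Solar declination: sin δ = sin ε · sin L_s = sin 15.20° × sin 265.0° = -0.26119, so δ = -15.141°.
cos h₀ = −tan(+33.4°) tan(-15.141°) = 0.1784, h₀ = 1.3914 rad.
Bracket: h₀ sin ϕ sin δ + cos ϕ cos δ sin h₀ = 1.3914×0.55048×-0.26119 + 0.83485×0.96529×0.98395 = -0.200055 + 0.792938 = 0.592883.
Inverse-square distance factor (a/d)² = 0.9975² = 0.995006.
Q̄ = (S_0/π) × 0.995006 × [bracket] = (2927/π) × 0.995006 × 0.592883 = 549.6 W/m².

Q̄ ≈ 550 W/m²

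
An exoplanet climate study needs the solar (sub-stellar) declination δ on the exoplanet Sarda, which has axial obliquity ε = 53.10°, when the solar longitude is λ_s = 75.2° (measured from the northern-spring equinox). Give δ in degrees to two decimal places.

sin δ = sin ε · sin λ_s = sin 53.10° × sin 75.2° = 0.773154.
δ = arcsin(0.773154) = +50.64°.

δ = +50.64°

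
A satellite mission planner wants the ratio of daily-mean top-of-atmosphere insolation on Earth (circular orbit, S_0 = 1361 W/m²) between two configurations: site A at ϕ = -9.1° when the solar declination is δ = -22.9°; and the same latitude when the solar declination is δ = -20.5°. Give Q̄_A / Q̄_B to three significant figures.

Q̄_A / Q̄_B ≈ 0.995

— Configuration A (ϕ=-9.1°):
cos h₀ = −tan(-9.1°) tan(-22.900°) = -0.0677, h₀ = 1.6385 rad.
Bracket: h₀ sin ϕ sin δ + cos ϕ cos δ sin h₀ = 1.6385×-0.15816×-0.38912 + 0.98741×0.92119×0.99771 = 0.100839 + 0.907509 = 1.008348.
Q̄ = (S_0/π) × [bracket] = (1361/π) × 1.008348 = 436.84 W/m².
— Configuration B (ϕ=-9.1°):
cos h₀ = −tan(-9.1°) tan(-20.500°) = -0.0599, h₀ = 1.6307 rad.
Bracket: h₀ sin ϕ sin δ + cos ϕ cos δ sin h₀ = 1.6307×-0.15816×-0.35021 + 0.98741×0.93667×0.99821 = 0.090323 + 0.923222 = 1.013545.
Q̄ = (S_0/π) × [bracket] = (1361/π) × 1.013545 = 439.09 W/m².
Ratio Q̄_A / Q̄_B = 436.84 / 439.09 = 0.9949.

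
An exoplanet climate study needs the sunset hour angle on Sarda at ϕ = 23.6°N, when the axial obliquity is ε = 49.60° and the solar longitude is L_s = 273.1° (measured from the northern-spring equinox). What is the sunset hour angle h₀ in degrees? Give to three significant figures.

Solar declination: sin δ = sin ε · sin L_s = sin 49.60° × sin 273.1° = -0.76042, so δ = -49.502°.
cos h₀ = −tan ϕ · tan δ = −tan(+23.6°) × tan(-49.502°) = 0.5116, so h₀ = 1.0338 rad = 59.23°.

h₀ = 59.2°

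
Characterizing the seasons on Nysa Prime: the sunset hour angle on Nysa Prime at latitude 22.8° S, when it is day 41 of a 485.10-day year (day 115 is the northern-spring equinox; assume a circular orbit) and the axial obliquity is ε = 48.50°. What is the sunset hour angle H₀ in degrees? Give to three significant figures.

H₀ = 109°

Solar longitude: λ_s = 360° × (41 − 115)/485.10 = -54.917°, i.e. -54.917° + 360° = 305.083°.
sin δ = sin 48.50° × sin 305.083° = -0.61288, so δ = -37.798°.
cos H₀ = −tan φ · tan δ = −tan(-22.8°) × tan(-37.798°) = -0.3260, so H₀ = 1.9029 rad = 109.03°.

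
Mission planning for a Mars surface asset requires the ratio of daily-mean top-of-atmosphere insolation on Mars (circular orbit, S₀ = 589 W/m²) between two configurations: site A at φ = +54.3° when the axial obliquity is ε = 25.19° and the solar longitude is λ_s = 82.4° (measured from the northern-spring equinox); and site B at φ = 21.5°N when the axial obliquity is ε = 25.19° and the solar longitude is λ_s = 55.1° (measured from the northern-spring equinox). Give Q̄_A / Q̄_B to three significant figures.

— Configuration A (φ=+54.3°):
Solar declination: sin δ = sin ε · sin λ_s = sin 25.19° × sin 82.4° = 0.42188, so δ = +24.953°.
cos H₀ = −tan(+54.3°) tan(+24.953°) = -0.6476, H₀ = 2.2752 rad.
Bracket: H₀ sin φ sin δ + cos φ cos δ sin H₀ = 2.2752×0.81208×0.42188 + 0.58354×0.90665×0.76201 = 0.779484 + 0.403154 = 1.182638.
Q̄ = (S₀/π) × [bracket] = (589/π) × 1.182638 = 221.73 W/m².
— Configuration B (φ=+21.5°):
Solar declination: sin δ = sin ε · sin λ_s = sin 25.19° × sin 55.1° = 0.34907, so δ = +20.431°.
cos H₀ = −tan(+21.5°) tan(+20.431°) = -0.1467, H₀ = 1.7181 rad.
Bracket: H₀ sin φ sin δ + cos φ cos δ sin H₀ = 1.7181×0.36650×0.34907 + 0.93042×0.93710×0.98918 = 0.219804 + 0.862463 = 1.082267.
Q̄ = (S₀/π) × [bracket] = (589/π) × 1.082267 = 202.91 W/m².
Ratio Q̄_A / Q̄_B = 221.73 / 202.91 = 1.093.

Q̄_A / Q̄_B ≈ 1.09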